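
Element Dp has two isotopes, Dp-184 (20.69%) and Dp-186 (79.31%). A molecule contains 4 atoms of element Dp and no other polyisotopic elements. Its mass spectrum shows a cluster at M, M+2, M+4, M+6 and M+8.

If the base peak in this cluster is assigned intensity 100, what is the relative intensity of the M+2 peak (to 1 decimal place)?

Binomial terms of (0.2069 + 0.7931)^4: M 0.0018, M+2 0.0281, M+4 0.1616, M+6 0.4129, M+8 0.3957 → M+6 is the base peak.
P(M+6) = C(4,3) × 0.2069^1 × 0.7931^3 = 4 × 0.2069 × 0.49886594 = 0.412861 (base)
P(M+2) = C(4,1) × 0.2069^3 × 0.7931^1 = 4 × 0.00885689 × 0.7931 = 0.028098
Relative intensity = 0.028098 / 0.412861 × 100 = 6.8

6.8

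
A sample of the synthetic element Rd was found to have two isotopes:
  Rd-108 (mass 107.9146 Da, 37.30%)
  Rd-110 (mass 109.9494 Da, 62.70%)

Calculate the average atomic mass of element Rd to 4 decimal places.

109.1904 Da

Ar = Σ fᵢ·mᵢ = 0.3730 × 107.9146 + 0.6270 × 109.9494
= 40.25215 + 68.93827 = 109.19042 Da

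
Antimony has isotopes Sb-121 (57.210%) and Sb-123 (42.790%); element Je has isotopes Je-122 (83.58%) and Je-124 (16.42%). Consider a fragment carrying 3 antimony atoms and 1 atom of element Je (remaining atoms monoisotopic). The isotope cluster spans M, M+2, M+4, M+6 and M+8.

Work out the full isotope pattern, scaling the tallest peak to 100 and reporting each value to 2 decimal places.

Antimony pattern (n=3): 0.18724742 : 0.42015297 : 0.3142518 : 0.07834781
Element Je pattern (n=1): 0.8358 : 0.1642
Convolve the two distributions (both contribute in 2-u steps):
  M: 0.18724742×0.8358 = 0.156501
  M+2: 0.18724742×0.1642 + 0.42015297×0.8358 = 0.381910
  M+4: 0.42015297×0.1642 + 0.3142518×0.8358 = 0.331641
  M+6: 0.3142518×0.1642 + 0.07834781×0.8358 = 0.117083
  M+8: 0.07834781×0.1642 = 0.012865
Scale to base peak (0.381910) = 100: 40.98 : 100.00 : 86.84 : 30.66 : 3.37

40.98 : 100.00 : 86.84 : 30.66 : 3.37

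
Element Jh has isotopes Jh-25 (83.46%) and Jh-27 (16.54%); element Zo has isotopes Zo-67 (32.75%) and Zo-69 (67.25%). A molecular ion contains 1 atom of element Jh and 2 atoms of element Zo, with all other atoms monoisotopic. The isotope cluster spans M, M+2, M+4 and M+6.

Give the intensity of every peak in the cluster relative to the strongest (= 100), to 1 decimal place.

19.9 : 85.6 : 100.0 : 16.6

Element Jh pattern (n=1): 0.8346 : 0.1654
Element Zo pattern (n=2): 0.10725625 : 0.4404875 : 0.45225625
Convolve the two distributions (both contribute in 2-u steps):
  M: 0.8346×0.10725625 = 0.089516
  M+2: 0.8346×0.4404875 + 0.1654×0.10725625 = 0.385371
  M+4: 0.8346×0.45225625 + 0.1654×0.4404875 = 0.450310
  M+6: 0.1654×0.45225625 = 0.074803
Scale to base peak (0.450310) = 100: 19.9 : 85.6 : 100.0 : 16.6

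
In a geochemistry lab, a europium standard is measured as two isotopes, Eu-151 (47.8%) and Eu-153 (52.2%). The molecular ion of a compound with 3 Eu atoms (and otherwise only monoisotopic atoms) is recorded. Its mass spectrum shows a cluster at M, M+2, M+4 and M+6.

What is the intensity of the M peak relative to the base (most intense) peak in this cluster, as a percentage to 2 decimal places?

Binomial terms of (0.478 + 0.522)^3: M 0.1092, M+2 0.3578, M+4 0.3907, M+6 0.1422 → M+4 is the base peak.
P(M+4) = C(3,2) × 0.478^1 × 0.522^2 = 3 × 0.4780 × 0.272484 = 0.390742 (base)
P(M) = C(3,0) × 0.478^3 × 0.522^0 = 1 × 0.10921535 × 1.0000 = 0.109215
Relative intensity = 0.109215 / 0.390742 × 100 = 27.95

27.95%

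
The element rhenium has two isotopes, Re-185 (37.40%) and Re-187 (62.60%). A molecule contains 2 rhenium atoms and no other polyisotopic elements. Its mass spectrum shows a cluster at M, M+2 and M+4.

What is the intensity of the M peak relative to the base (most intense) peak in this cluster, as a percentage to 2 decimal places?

Binomial terms of (0.3740 + 0.6260)^2: M 0.1399, M+2 0.4682, M+4 0.3919 → M+2 is the base peak.
P(M+2) = C(2,1) × 0.3740^1 × 0.6260^1 = 2 × 0.3740 × 0.6260 = 0.468248 (base)
P(M) = C(2,0) × 0.3740^2 × 0.6260^0 = 1 × 0.139876 × 1.0000 = 0.139876
Relative intensity = 0.139876 / 0.468248 × 100 = 29.87

29.87%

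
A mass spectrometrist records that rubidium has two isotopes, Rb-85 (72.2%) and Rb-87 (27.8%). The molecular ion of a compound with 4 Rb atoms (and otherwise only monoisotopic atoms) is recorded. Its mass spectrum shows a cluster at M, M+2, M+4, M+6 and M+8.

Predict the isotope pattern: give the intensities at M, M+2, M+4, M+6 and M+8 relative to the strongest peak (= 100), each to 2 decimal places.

Each Rb atom is independently Rb-85 (p = 0.722) or Rb-87 (q = 0.278); the cluster is the binomial expansion (p + q)^4.
P(M) = 0.722^4 = 0.271737
P(M+2) = 4 × 0.722^3 × 0.278^1 = 0.418520
P(M+4) = 6 × 0.722^2 × 0.278^2 = 0.241721
P(M+6) = 4 × 0.722^1 × 0.278^3 = 0.062049
P(M+8) = 0.278^4 = 0.005973
The M+2 peak is largest (0.418520); scaling to 100 gives 64.93 : 100.00 : 57.76 : 14.83 : 1.43.

64.93 : 100.00 : 57.76 : 14.83 : 1.43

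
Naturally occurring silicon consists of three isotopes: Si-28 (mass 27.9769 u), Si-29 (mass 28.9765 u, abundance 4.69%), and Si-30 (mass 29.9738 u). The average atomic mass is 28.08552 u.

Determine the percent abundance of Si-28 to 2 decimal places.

92.22%

Let x and y be the fractions of Si-28 and Si-30. Then x + y = 1 − 0.0469 = 0.9531 and 27.9769x + 29.9738y = 28.08552 − 0.0469×28.9765 = 26.72652215.
Substituting: 27.9769x + 29.9738(0.9531 − x) = 26.72652215
(27.9769 − 29.9738)x = -1.84150663  ⇒  x = 0.92218, y = 0.03092
Si-28: 92.22%, Si-30: 3.09%.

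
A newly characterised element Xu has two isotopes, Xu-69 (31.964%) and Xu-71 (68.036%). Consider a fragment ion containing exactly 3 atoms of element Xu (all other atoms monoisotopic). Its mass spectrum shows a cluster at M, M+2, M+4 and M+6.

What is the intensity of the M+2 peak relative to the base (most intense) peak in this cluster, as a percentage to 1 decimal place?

Binomial terms of (0.31964 + 0.68036)^3: M 0.0327, M+2 0.2085, M+4 0.4439, M+6 0.3149 → M+4 is the base peak.
P(M+4) = C(3,2) × 0.31964^1 × 0.68036^2 = 3 × 0.31964 × 0.46288973 = 0.443874 (base)
P(M+2) = C(3,1) × 0.31964^2 × 0.68036^1 = 3 × 0.10216973 × 0.68036 = 0.208537
Relative intensity = 0.208537 / 0.443874 × 100 = 47.0

47.0%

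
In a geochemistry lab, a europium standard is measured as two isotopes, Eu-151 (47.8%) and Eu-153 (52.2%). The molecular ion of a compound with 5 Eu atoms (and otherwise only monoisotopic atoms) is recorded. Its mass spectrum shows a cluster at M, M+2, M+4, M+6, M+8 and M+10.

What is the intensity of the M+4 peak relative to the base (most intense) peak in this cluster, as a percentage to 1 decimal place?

Term probabilities: M 0.0250, M+2 0.1363, M+4 0.2976, M+6 0.3250, M+8 0.1775, M+10 0.0388. Base peak = M+6.
P(M+6) = C(5,3) × 0.478^2 × 0.522^3 = 10 × 0.228484 × 0.14223665 = 0.324988 (base)
P(M+4) = C(5,2) × 0.478^3 × 0.522^2 = 10 × 0.10921535 × 0.272484 = 0.297594
Relative intensity = 0.297594 / 0.324988 × 100 = 91.6

91.6%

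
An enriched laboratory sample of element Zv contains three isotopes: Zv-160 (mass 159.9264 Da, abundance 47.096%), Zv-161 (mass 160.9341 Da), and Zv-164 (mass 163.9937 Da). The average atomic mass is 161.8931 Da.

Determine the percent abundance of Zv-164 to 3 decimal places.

46.855%

Let x and y be the fractions of Zv-161 and Zv-164. Then x + y = 1 − 0.47096 = 0.52904 and 160.9341x + 163.9937y = 161.8931 − 0.47096×159.9264 = 86.574162656.
Substituting: 160.9341x + 163.9937(0.52904 − x) = 86.574162656
(160.9341 − 163.9937)x = -0.185064392  ⇒  x = 0.06049, y = 0.46855
Zv-161: 6.049%, Zv-164: 46.855%.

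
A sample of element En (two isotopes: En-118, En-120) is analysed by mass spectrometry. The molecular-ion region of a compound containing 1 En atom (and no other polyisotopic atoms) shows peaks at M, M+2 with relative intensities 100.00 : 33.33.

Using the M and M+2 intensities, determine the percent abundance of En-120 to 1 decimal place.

If p is the fraction of En that is En-118, then I(M+2)/I(M) = [C(1,1)·p^0·(1−p)] / p^1 = 1·(1−p)/p = 33.33/100.00 = 0.3333
(1−p)/p = 0.3333/1 = 0.3333  ⇒  p = 1/(1 + 0.3333) = 0.7500
En-118: 75.0%, En-120: 25.0%.

25.0%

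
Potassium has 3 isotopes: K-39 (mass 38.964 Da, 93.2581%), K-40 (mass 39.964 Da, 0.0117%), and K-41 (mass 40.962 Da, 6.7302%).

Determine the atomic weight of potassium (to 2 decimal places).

39.10 Da

The abundance-weighted mean is 0.932581 × 38.964 + 0.000117 × 39.964 + 0.067302 × 40.962
= 36.3371 + 0.0047 + 2.7568 = 39.0986 Da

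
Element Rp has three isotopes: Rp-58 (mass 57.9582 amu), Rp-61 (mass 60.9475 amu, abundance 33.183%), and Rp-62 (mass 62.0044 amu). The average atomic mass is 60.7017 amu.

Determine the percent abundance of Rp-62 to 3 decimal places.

43.289%

The remaining 66.817% is split between Rp-58 (fraction x) and Rp-62 (fraction 0.66817 − x).
Substituting: 57.9582x + 62.0044(0.66817 − x) = 40.477491075
(57.9582 − 62.0044)x = -0.951988873  ⇒  x = 0.23528, y = 0.43289
Rp-58: 23.528%, Rp-62: 43.289%.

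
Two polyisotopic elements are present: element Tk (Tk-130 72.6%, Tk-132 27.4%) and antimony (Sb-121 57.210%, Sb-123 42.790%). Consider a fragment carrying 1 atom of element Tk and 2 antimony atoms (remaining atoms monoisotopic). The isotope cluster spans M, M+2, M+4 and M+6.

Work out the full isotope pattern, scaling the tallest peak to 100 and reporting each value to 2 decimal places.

Element Tk pattern (n=1): 0.7260 : 0.2740
Antimony pattern (n=2): 0.32729841 : 0.48960318 : 0.18309841
Convolve the two distributions (both contribute in 2-u steps):
  M: 0.7260×0.32729841 = 0.237619
  M+2: 0.7260×0.48960318 + 0.2740×0.32729841 = 0.445132
  M+4: 0.7260×0.18309841 + 0.2740×0.48960318 = 0.267081
  M+6: 0.2740×0.18309841 = 0.050169
Scale to base peak (0.445132) = 100: 53.38 : 100.00 : 60.00 : 11.27

53.38 : 100.00 : 60.00 : 11.27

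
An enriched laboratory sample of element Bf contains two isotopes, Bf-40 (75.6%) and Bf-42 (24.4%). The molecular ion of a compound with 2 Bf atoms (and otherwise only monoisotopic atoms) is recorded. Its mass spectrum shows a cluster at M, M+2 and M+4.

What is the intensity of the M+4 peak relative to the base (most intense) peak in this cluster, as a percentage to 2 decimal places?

10.42%

(0.756 + 0.244)^2 gives M 0.5715, M+2 0.3689, M+4 0.0595; the largest is M.
P(M) = C(2,0) × 0.756^2 × 0.244^0 = 1 × 0.571536 × 1.0000 = 0.571536 (base)
P(M+4) = C(2,2) × 0.756^0 × 0.244^2 = 1 × 1.0000 × 0.059536 = 0.059536
Relative intensity = 0.059536 / 0.571536 × 100 = 10.42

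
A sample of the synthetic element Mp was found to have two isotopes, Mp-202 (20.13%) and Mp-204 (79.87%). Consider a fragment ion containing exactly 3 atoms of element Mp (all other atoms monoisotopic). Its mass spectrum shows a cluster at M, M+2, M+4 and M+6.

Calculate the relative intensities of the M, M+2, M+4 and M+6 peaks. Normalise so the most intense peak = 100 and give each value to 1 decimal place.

Each Mp atom is independently Mp-202 (p = 0.2013) or Mp-204 (q = 0.7987); the cluster is the binomial expansion (p + q)^3.
P(M) = 0.2013^3 = 0.008157
P(M+2) = 3 × 0.2013^2 × 0.7987^1 = 0.097094
P(M+4) = 3 × 0.2013^1 × 0.7987^2 = 0.385241
P(M+6) = 0.7987^3 = 0.509508
The M+6 peak is largest (0.509508); scaling to 100 gives 1.6 : 19.1 : 75.6 : 100.0.

1.6 : 19.1 : 75.6 : 100.0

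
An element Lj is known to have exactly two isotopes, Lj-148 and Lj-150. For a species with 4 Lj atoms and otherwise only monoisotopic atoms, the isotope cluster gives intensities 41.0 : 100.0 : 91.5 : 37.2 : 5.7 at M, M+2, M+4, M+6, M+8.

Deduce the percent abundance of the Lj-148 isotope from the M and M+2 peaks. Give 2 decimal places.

If p is the fraction of Lj that is Lj-148, then I(M+2)/I(M) = [C(4,1)·p^3·(1−p)] / p^4 = 4·(1−p)/p = 100.0/41.0 = 2.4390
(1−p)/p = 2.4390/4 = 0.6098  ⇒  p = 1/(1 + 0.6098) = 0.6212
Lj-148: 62.12%, Lj-150: 37.88%.

62.12%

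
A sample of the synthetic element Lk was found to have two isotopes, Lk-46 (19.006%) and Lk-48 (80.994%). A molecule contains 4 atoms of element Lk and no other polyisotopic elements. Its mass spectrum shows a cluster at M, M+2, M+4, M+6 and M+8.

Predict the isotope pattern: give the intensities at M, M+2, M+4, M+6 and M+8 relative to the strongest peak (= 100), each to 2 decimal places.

0.30 : 5.17 : 33.04 : 93.86 : 100.00

Each Lk atom is independently Lk-46 (p = 0.19006) or Lk-48 (q = 0.80994); the cluster is the binomial expansion (p + q)^4.
P(M) = 0.19006^4 = 0.001305
P(M+2) = 4 × 0.19006^3 × 0.80994^1 = 0.022243
P(M+4) = 6 × 0.19006^2 × 0.80994^2 = 0.142180
P(M+6) = 4 × 0.19006^1 × 0.80994^3 = 0.403933
P(M+8) = 0.80994^4 = 0.430340
The M+8 peak is largest (0.430340); scaling to 100 gives 0.30 : 5.17 : 33.04 : 93.86 : 100.00.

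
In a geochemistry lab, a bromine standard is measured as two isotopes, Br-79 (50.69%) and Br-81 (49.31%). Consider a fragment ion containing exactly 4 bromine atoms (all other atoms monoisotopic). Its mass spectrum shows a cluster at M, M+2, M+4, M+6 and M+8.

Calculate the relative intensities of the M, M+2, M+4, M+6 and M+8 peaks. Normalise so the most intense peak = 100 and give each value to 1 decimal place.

Expanding (0.5069 + 0.4931)^4:
P(M) = 0.5069^4 = 0.066022
P(M+2) = 4 × 0.5069^3 × 0.4931^1 = 0.256899
P(M+4) = 6 × 0.5069^2 × 0.4931^2 = 0.374857
P(M+6) = 4 × 0.5069^1 × 0.4931^3 = 0.243101
P(M+8) = 0.4931^4 = 0.059121
The M+4 peak is largest (0.374857); scaling to 100 gives 17.6 : 68.5 : 100.0 : 64.9 : 15.8.

17.6 : 68.5 : 100.0 : 64.9 : 15.8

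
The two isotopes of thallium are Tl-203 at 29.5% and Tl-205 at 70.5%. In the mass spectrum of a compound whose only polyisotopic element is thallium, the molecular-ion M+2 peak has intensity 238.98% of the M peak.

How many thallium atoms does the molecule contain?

1

For n independent Tl atoms, I(M+2)/I(M) = n · (abundance Tl-205) / (abundance Tl-203) = n · 0.705/0.295.
n = 2.3898 × 0.295/0.705 = 1.00 ≈ 1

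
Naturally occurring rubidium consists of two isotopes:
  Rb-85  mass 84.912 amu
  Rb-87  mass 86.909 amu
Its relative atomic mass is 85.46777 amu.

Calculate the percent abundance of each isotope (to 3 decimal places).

Writing the weighted mean with unknown fraction x of Rb-85:
84.912·x + 86.909·(1 − x) = 85.46777
(84.912 − 86.909)·x = 85.46777 − 86.909
x = -1.44123 / -1.997 = 0.72170 → 72.170% Rb-85, 27.830% Rb-87.

Rb-85: 72.170%, Rb-87: 27.830%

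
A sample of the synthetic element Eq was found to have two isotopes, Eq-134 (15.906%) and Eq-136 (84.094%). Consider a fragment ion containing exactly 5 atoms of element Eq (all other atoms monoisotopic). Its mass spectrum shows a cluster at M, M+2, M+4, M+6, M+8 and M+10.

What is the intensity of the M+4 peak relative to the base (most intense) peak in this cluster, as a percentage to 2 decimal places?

6.77%

Term probabilities: M 0.0001, M+2 0.0027, M+4 0.0285, M+6 0.1505, M+8 0.3977, M+10 0.4206. Base peak = M+10.
P(M+10) = C(5,5) × 0.15906^0 × 0.84094^5 = 1 × 1.0000 × 0.42055718 = 0.420557 (base)
P(M+4) = C(5,2) × 0.15906^3 × 0.84094^2 = 10 × 0.00402423 × 0.70718008 = 0.028459
Relative intensity = 0.028459 / 0.420557 × 100 = 6.77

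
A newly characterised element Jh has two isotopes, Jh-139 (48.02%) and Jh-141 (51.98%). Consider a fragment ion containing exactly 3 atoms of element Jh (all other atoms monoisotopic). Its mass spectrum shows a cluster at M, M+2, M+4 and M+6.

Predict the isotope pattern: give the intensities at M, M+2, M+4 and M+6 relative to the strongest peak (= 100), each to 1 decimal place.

28.4 : 92.4 : 100.0 : 36.1

The 3 Jh atoms are independent, so intensities follow the terms of (0.4802 + 0.5198)^3.
P(M) = 0.4802^3 = 0.110730
P(M+2) = 3 × 0.4802^2 × 0.5198^1 = 0.359585
P(M+4) = 3 × 0.4802^1 × 0.5198^2 = 0.389239
P(M+6) = 0.5198^3 = 0.140446
The M+4 peak is largest (0.389239); scaling to 100 gives 28.4 : 92.4 : 100.0 : 36.1.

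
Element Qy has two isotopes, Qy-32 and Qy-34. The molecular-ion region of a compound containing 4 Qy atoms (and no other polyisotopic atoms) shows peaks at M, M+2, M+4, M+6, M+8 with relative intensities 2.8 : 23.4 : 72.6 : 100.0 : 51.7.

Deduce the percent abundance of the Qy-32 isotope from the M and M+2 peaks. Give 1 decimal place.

If p is the fraction of Qy that is Qy-32, then I(M+2)/I(M) = [C(4,1)·p^3·(1−p)] / p^4 = 4·(1−p)/p = 23.4/2.8 = 8.3571
(1−p)/p = 8.3571/4 = 2.0893  ⇒  p = 1/(1 + 2.0893) = 0.3237
Qy-32: 32.4%, Qy-34: 67.6%.

32.4%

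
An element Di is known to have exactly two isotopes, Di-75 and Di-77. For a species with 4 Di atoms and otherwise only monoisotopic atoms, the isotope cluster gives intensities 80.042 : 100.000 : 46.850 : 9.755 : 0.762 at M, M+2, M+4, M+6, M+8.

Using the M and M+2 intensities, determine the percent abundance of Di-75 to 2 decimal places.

Write p for the Di-75 fraction. I(M+2)/I(M) = [C(4,1)·p^3·(1−p)] / p^4 = 4·(1−p)/p = 100.000/80.042 = 1.2493
(1−p)/p = 1.2493/4 = 0.3123  ⇒  p = 1/(1 + 0.3123) = 0.7620
Di-75: 76.20%, Di-77: 23.80%.

76.20%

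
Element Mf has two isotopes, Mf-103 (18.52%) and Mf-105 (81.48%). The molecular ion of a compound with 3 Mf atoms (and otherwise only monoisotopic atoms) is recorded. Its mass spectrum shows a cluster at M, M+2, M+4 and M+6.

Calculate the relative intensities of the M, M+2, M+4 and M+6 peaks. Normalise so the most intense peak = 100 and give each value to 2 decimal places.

1.17 : 15.50 : 68.19 : 100.00

Each Mf atom is independently Mf-103 (p = 0.1852) or Mf-105 (q = 0.8148); the cluster is the binomial expansion (p + q)^3.
P(M) = 0.1852^3 = 0.006352
P(M+2) = 3 × 0.1852^2 × 0.8148^1 = 0.083841
P(M+4) = 3 × 0.1852^1 × 0.8148^2 = 0.368862
P(M+6) = 0.8148^3 = 0.540945
The M+6 peak is largest (0.540945); scaling to 100 gives 1.17 : 15.50 : 68.19 : 100.00.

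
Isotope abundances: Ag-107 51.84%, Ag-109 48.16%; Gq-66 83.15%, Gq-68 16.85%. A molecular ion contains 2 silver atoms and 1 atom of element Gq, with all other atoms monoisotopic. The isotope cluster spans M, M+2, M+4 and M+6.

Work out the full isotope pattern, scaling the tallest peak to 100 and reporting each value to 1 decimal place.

Silver pattern (n=2): 0.26873856 : 0.49932288 : 0.23193856
Element Gq pattern (n=1): 0.8315 : 0.1685
Convolve the two distributions (both contribute in 2-u steps):
  M: 0.26873856×0.8315 = 0.223456
  M+2: 0.26873856×0.1685 + 0.49932288×0.8315 = 0.460469
  M+4: 0.49932288×0.1685 + 0.23193856×0.8315 = 0.276993
  M+6: 0.23193856×0.1685 = 0.039082
Scale to base peak (0.460469) = 100: 48.5 : 100.0 : 60.2 : 8.5

48.5 : 100.0 : 60.2 : 8.5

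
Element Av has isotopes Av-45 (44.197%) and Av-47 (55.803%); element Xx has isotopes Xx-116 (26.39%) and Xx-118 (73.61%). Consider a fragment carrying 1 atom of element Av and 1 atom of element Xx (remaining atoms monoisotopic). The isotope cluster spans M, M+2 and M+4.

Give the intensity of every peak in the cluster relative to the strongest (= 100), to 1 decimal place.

24.7 : 100.0 : 86.9

Element Av pattern (n=1): 0.44197 : 0.55803
Element Xx pattern (n=1): 0.2639 : 0.7361
Convolve the two distributions (both contribute in 2-u steps):
  M: 0.44197×0.2639 = 0.116636
  M+2: 0.44197×0.7361 + 0.55803×0.2639 = 0.472598
  M+4: 0.55803×0.7361 = 0.410766
Scale to base peak (0.472598) = 100: 24.7 : 100.0 : 86.9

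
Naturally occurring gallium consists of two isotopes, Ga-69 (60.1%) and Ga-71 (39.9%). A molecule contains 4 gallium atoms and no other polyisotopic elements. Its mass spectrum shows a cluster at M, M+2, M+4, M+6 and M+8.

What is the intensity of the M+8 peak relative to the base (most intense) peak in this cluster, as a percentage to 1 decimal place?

7.3%

Term probabilities: M 0.1305, M+2 0.3465, M+4 0.3450, M+6 0.1527, M+8 0.0253. Base peak = M+2.
P(M+2) = C(4,1) × 0.601^3 × 0.399^1 = 4 × 0.2170818 × 0.3990 = 0.346463 (base)
P(M+8) = C(4,4) × 0.601^0 × 0.399^4 = 1 × 1.0000 × 0.02534496 = 0.025345
Relative intensity = 0.025345 / 0.346463 × 100 = 7.3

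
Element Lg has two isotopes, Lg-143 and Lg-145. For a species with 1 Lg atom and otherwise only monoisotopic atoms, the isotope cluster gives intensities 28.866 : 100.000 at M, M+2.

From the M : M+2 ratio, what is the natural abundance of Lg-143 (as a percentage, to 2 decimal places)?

Let p = fractional abundance of Lg-143. I(M+2)/I(M) = [C(1,1)·p^0·(1−p)] / p^1 = 1·(1−p)/p = 100.000/28.866 = 3.4643
(1−p)/p = 3.4643/1 = 3.4643  ⇒  p = 1/(1 + 3.4643) = 0.2240
Lg-143: 22.40%, Lg-145: 77.60%.

22.40%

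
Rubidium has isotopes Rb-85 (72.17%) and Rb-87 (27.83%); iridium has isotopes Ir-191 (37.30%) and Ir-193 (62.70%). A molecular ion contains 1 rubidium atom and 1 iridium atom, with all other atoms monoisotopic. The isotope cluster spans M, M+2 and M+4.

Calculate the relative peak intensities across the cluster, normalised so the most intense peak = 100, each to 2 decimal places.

48.39 : 100.00 : 31.37

Rubidium pattern (n=1): 0.7217 : 0.2783
Iridium pattern (n=1): 0.3730 : 0.6270
Convolve the two distributions (both contribute in 2-u steps):
  M: 0.7217×0.3730 = 0.269194
  M+2: 0.7217×0.6270 + 0.2783×0.3730 = 0.556312
  M+4: 0.2783×0.6270 = 0.174494
Scale to base peak (0.556312) = 100: 48.39 : 100.00 : 31.37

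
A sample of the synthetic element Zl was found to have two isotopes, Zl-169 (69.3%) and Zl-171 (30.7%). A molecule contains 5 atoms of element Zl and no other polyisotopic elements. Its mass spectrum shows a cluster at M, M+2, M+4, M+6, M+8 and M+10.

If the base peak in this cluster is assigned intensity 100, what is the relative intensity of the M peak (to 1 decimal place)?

Binomial terms of (0.693 + 0.307)^5: M 0.1598, M+2 0.3540, M+4 0.3137, M+6 0.1390, M+8 0.0308, M+10 0.0027 → M+2 is the base peak.
P(M+2) = C(5,1) × 0.693^4 × 0.307^1 = 5 × 0.2306391 × 0.3070 = 0.354031 (base)
P(M) = C(5,0) × 0.693^5 × 0.307^0 = 1 × 0.1598329 × 1.0000 = 0.159833
Relative intensity = 0.159833 / 0.354031 × 100 = 45.1

45.1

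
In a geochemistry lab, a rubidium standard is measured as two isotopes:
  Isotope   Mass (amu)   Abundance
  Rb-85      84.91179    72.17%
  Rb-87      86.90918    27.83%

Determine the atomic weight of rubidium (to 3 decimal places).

85.468 amu

Weight each isotope mass by its fractional abundance: 0.7217 × 84.91179 + 0.2783 × 86.90918
= 61.280839 + 24.186825 = 85.467664 amu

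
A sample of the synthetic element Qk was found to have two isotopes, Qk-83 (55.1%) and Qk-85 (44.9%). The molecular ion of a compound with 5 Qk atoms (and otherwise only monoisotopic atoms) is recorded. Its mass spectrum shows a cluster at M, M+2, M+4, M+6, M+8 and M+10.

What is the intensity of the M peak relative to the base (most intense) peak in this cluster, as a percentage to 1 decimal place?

15.1%

Binomial terms of (0.551 + 0.449)^5: M 0.0508, M+2 0.2069, M+4 0.3372, M+6 0.2748, M+8 0.1120, M+10 0.0182 → M+4 is the base peak.
P(M+4) = C(5,2) × 0.551^3 × 0.449^2 = 10 × 0.16728415 × 0.201601 = 0.337247 (base)
P(M) = C(5,0) × 0.551^5 × 0.449^0 = 1 × 0.05078764 × 1.0000 = 0.050788
Relative intensity = 0.050788 / 0.337247 × 100 = 15.1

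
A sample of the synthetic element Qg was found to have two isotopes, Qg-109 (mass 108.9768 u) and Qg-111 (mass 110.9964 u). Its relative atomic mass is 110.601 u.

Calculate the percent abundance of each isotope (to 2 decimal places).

Writing the weighted mean with unknown fraction x of Qg-109:
108.9768·x + 110.9964·(1 − x) = 110.601
(108.9768 − 110.9964)·x = 110.601 − 110.9964
x = -0.3954 / -2.0196 = 0.19578 → 19.58% Qg-109, 80.42% Qg-111.

Qg-109: 19.58%, Qg-111: 80.42%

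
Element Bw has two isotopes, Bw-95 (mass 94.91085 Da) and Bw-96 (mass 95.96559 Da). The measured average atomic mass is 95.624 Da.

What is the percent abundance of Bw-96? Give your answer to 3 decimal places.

67.614%

Let x be the fractional abundance of Bw-95; then Bw-96 has abundance 1 − x.
94.91085·x + 95.96559·(1 − x) = 95.624
(94.91085 − 95.96559)·x = 95.624 − 95.96559
x = -0.34159 / -1.05474 = 0.32386 → 32.386% Bw-95, 67.614% Bw-96.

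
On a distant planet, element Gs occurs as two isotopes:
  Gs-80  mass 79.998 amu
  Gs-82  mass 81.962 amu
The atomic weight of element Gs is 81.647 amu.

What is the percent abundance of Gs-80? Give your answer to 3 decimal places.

16.039%

Let x be the fractional abundance of Gs-80; then Gs-82 has abundance 1 − x.
79.998·x + 81.962·(1 − x) = 81.647
(79.998 − 81.962)·x = 81.647 − 81.962
x = -0.315 / -1.964 = 0.16039 → 16.039% Gs-80, 83.961% Gs-82.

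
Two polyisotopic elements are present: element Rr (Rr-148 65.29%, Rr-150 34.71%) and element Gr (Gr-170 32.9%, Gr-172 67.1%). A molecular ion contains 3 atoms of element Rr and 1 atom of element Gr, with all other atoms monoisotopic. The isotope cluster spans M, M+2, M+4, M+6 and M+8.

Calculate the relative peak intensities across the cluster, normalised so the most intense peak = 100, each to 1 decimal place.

Element Rr pattern (n=3): 0.27831717 : 0.44388371 : 0.23598106 : 0.04181806
Element Gr pattern (n=1): 0.3290 : 0.6710
Convolve the two distributions (both contribute in 2-u steps):
  M: 0.27831717×0.3290 = 0.091566
  M+2: 0.27831717×0.6710 + 0.44388371×0.3290 = 0.332789
  M+4: 0.44388371×0.6710 + 0.23598106×0.3290 = 0.375484
  M+6: 0.23598106×0.6710 + 0.04181806×0.3290 = 0.172101
  M+8: 0.04181806×0.6710 = 0.028060
Scale to base peak (0.375484) = 100: 24.4 : 88.6 : 100.0 : 45.8 : 7.5

24.4 : 88.6 : 100.0 : 45.8 : 7.5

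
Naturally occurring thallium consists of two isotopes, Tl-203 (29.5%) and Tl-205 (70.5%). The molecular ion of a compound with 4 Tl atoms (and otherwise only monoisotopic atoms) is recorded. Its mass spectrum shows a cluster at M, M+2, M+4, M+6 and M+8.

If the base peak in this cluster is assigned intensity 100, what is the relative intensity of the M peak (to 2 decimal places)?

Term probabilities: M 0.0076, M+2 0.0724, M+4 0.2595, M+6 0.4135, M+8 0.2470. Base peak = M+6.
P(M+6) = C(4,3) × 0.295^1 × 0.705^3 = 4 × 0.2950 × 0.35040263 = 0.413475 (base)
P(M) = C(4,0) × 0.295^4 × 0.705^0 = 1 × 0.00757335 × 1.0000 = 0.007573
Relative intensity = 0.007573 / 0.413475 × 100 = 1.83

1.83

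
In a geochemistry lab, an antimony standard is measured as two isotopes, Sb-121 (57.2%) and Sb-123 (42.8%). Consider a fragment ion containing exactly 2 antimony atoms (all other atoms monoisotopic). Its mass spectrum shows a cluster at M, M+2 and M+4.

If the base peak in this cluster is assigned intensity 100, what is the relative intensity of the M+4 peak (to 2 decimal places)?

Binomial terms of (0.572 + 0.428)^2: M 0.3272, M+2 0.4896, M+4 0.1832 → M+2 is the base peak.
P(M+2) = C(2,1) × 0.572^1 × 0.428^1 = 2 × 0.5720 × 0.4280 = 0.489632 (base)
P(M+4) = C(2,2) × 0.572^0 × 0.428^2 = 1 × 1.0000 × 0.183184 = 0.183184
Relative intensity = 0.183184 / 0.489632 × 100 = 37.41

37.41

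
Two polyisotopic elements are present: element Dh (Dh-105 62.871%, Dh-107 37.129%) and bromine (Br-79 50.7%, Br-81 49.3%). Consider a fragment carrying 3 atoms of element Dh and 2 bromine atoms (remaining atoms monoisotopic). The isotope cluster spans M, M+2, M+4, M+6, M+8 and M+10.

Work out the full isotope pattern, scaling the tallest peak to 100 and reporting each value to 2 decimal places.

18.39 : 68.35 : 100.00 : 72.02 : 25.56 : 3.58

Element Dh pattern (n=3): 0.24851414 : 0.44028637 : 0.26001484 : 0.05118465
Bromine pattern (n=2): 0.257049 : 0.499902 : 0.243049
Convolve the two distributions (both contribute in 2-u steps):
  M: 0.24851414×0.257049 = 0.063880
  M+2: 0.24851414×0.499902 + 0.44028637×0.257049 = 0.237408
  M+4: 0.24851414×0.243049 + 0.44028637×0.499902 + 0.26001484×0.257049 = 0.347338
  M+6: 0.44028637×0.243049 + 0.26001484×0.499902 + 0.05118465×0.257049 = 0.250150
  M+8: 0.26001484×0.243049 + 0.05118465×0.499902 = 0.088784
  M+10: 0.05118465×0.243049 = 0.012440
Scale to base peak (0.347338) = 100: 18.39 : 68.35 : 100.00 : 72.02 : 25.56 : 3.58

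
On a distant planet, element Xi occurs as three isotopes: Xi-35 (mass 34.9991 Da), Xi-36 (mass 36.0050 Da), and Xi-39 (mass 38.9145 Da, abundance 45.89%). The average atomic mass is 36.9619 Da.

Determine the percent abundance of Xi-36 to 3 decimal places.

The remaining 54.11% is split between Xi-35 (fraction x) and Xi-36 (fraction 0.5411 − x).
Substituting: 34.9991x + 36.0050(0.5411 − x) = 19.10403595
(34.9991 − 36.0050)x = -0.37826955  ⇒  x = 0.37605, y = 0.16505
Xi-35: 37.605%, Xi-36: 16.505%.

16.505%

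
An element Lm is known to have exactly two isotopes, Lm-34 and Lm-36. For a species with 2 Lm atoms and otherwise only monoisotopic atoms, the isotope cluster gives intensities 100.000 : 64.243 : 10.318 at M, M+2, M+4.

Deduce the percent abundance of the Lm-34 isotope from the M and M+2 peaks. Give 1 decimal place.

Write p for the Lm-34 fraction. I(M+2)/I(M) = [C(2,1)·p^1·(1−p)] / p^2 = 2·(1−p)/p = 64.243/100.000 = 0.6424
(1−p)/p = 0.6424/2 = 0.3212  ⇒  p = 1/(1 + 0.3212) = 0.7569
Lm-34: 75.7%, Lm-36: 24.3%.

75.7%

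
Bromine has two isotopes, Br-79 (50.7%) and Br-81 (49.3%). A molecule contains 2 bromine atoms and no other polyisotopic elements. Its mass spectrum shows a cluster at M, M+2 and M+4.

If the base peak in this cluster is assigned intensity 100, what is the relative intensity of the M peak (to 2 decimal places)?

(0.507 + 0.493)^2 gives M 0.2570, M+2 0.4999, M+4 0.2430; the largest is M+2.
P(M+2) = C(2,1) × 0.507^1 × 0.493^1 = 2 × 0.5070 × 0.4930 = 0.499902 (base)
P(M) = C(2,0) × 0.507^2 × 0.493^0 = 1 × 0.257049 × 1.0000 = 0.257049
Relative intensity = 0.257049 / 0.499902 × 100 = 51.42

51.42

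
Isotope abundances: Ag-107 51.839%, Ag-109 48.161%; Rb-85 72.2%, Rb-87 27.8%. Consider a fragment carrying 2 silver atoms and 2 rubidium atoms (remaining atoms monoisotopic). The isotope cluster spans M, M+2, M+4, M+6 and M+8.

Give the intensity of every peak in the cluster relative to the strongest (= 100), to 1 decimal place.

Silver pattern (n=2): 0.26872819 : 0.49932362 : 0.23194819
Rubidium pattern (n=2): 0.521284 : 0.401432 : 0.077284
Convolve the two distributions (both contribute in 2-u steps):
  M: 0.26872819×0.521284 = 0.140084
  M+2: 0.26872819×0.401432 + 0.49932362×0.521284 = 0.368166
  M+4: 0.26872819×0.077284 + 0.49932362×0.401432 + 0.23194819×0.521284 = 0.342124
  M+6: 0.49932362×0.077284 + 0.23194819×0.401432 = 0.131701
  M+8: 0.23194819×0.077284 = 0.017926
Scale to base peak (0.368166) = 100: 38.0 : 100.0 : 92.9 : 35.8 : 4.9

38.0 : 100.0 : 92.9 : 35.8 : 4.9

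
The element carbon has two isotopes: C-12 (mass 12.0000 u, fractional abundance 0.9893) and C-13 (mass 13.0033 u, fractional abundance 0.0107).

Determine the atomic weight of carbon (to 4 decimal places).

Average mass = Σ (abundance × isotope mass) = 0.9893 × 12.0000 + 0.0107 × 13.0033
= 11.87160 + 0.13914 = 12.01074 u

12.0107 u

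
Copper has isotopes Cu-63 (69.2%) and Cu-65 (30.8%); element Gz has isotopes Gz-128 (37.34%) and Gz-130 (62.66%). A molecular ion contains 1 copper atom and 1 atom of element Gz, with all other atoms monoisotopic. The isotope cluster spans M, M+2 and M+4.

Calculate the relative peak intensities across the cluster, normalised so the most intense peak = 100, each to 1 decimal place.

47.1 : 100.0 : 35.2

Copper pattern (n=1): 0.6920 : 0.3080
Element Gz pattern (n=1): 0.3734 : 0.6266
Convolve the two distributions (both contribute in 2-u steps):
  M: 0.6920×0.3734 = 0.258393
  M+2: 0.6920×0.6266 + 0.3080×0.3734 = 0.548614
  M+4: 0.3080×0.6266 = 0.192993
Scale to base peak (0.548614) = 100: 47.1 : 100.0 : 35.2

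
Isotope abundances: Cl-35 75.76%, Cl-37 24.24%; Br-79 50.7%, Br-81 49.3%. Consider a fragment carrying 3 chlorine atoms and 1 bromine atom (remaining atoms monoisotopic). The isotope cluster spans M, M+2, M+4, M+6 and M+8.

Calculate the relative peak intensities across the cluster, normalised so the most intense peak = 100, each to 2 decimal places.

Chlorine pattern (n=3): 0.4348304 : 0.41738208 : 0.13354464 : 0.01424288
Bromine pattern (n=1): 0.5070 : 0.4930
Convolve the two distributions (both contribute in 2-u steps):
  M: 0.4348304×0.5070 = 0.220459
  M+2: 0.4348304×0.4930 + 0.41738208×0.5070 = 0.425984
  M+4: 0.41738208×0.4930 + 0.13354464×0.5070 = 0.273476
  M+6: 0.13354464×0.4930 + 0.01424288×0.5070 = 0.073059
  M+8: 0.01424288×0.4930 = 0.007022
Scale to base peak (0.425984) = 100: 51.75 : 100.00 : 64.20 : 17.15 : 1.65

51.75 : 100.00 : 64.20 : 17.15 : 1.65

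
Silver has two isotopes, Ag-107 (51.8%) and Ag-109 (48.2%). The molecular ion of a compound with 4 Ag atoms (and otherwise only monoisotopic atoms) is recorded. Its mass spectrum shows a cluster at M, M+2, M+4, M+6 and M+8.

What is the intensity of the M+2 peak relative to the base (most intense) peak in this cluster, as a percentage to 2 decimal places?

(0.518 + 0.482)^4 gives M 0.0720, M+2 0.2680, M+4 0.3740, M+6 0.2320, M+8 0.0540; the largest is M+4.
P(M+4) = C(4,2) × 0.518^2 × 0.482^2 = 6 × 0.268324 × 0.232324 = 0.374029 (base)
P(M+2) = C(4,1) × 0.518^3 × 0.482^1 = 4 × 0.13899183 × 0.4820 = 0.267976
Relative intensity = 0.267976 / 0.374029 × 100 = 71.65

71.65%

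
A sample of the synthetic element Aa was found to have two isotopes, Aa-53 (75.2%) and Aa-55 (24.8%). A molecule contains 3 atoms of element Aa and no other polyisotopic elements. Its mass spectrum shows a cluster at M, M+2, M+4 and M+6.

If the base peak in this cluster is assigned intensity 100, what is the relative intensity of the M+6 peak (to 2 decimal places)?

(0.752 + 0.248)^3 gives M 0.4253, M+2 0.4207, M+4 0.1388, M+6 0.0153; the largest is M.
P(M) = C(3,0) × 0.752^3 × 0.248^0 = 1 × 0.42525901 × 1.0000 = 0.425259 (base)
P(M+6) = C(3,3) × 0.752^0 × 0.248^3 = 1 × 1.0000 × 0.01525299 = 0.015253
Relative intensity = 0.015253 / 0.425259 × 100 = 3.59

3.59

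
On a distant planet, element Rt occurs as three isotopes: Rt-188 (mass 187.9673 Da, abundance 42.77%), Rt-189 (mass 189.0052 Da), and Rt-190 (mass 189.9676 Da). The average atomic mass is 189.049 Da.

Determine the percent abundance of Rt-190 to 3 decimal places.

The remaining 57.23% is split between Rt-189 (fraction x) and Rt-190 (fraction 0.5723 − x).
Substituting: 189.0052x + 189.9676(0.5723 − x) = 108.65538579
(189.0052 − 189.9676)x = -0.06307169  ⇒  x = 0.06554, y = 0.50676
Rt-189: 6.554%, Rt-190: 50.676%.

50.676%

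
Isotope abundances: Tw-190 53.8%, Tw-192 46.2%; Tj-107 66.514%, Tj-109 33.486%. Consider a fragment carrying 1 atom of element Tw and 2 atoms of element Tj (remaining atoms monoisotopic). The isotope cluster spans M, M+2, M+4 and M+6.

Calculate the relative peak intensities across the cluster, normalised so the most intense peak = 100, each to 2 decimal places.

Element Tw pattern (n=1): 0.5380 : 0.4620
Element Tj pattern (n=2): 0.44241122 : 0.44545756 : 0.11213122
Convolve the two distributions (both contribute in 2-u steps):
  M: 0.5380×0.44241122 = 0.238017
  M+2: 0.5380×0.44545756 + 0.4620×0.44241122 = 0.444050
  M+4: 0.5380×0.11213122 + 0.4620×0.44545756 = 0.266128
  M+6: 0.4620×0.11213122 = 0.051805
Scale to base peak (0.444050) = 100: 53.60 : 100.00 : 59.93 : 11.67

53.60 : 100.00 : 59.93 : 11.67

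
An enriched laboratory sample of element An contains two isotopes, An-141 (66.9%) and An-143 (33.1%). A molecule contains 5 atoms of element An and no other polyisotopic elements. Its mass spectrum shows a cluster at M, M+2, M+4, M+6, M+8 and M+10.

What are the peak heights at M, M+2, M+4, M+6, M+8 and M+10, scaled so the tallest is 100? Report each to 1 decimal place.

40.4 : 100.0 : 99.0 : 49.0 : 12.1 : 1.2

Expanding (0.669 + 0.331)^5:
P(M) = 0.669^5 = 0.134008
P(M+2) = 5 × 0.669^4 × 0.331^1 = 0.331514
P(M+4) = 10 × 0.669^3 × 0.331^2 = 0.328046
P(M+6) = 10 × 0.669^2 × 0.331^3 = 0.162307
P(M+8) = 5 × 0.669^1 × 0.331^4 = 0.040152
P(M+10) = 0.331^5 = 0.003973
The M+2 peak is largest (0.331514); scaling to 100 gives 40.4 : 100.0 : 99.0 : 49.0 : 12.1 : 1.2.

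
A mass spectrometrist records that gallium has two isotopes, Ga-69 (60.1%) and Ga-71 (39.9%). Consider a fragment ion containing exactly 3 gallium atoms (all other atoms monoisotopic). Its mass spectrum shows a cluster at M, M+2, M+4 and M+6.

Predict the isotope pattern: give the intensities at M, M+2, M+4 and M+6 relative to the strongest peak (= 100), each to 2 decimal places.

The 3 Ga atoms are independent, so intensities follow the terms of (0.601 + 0.399)^3.
P(M) = 0.601^3 = 0.217082
P(M+2) = 3 × 0.601^2 × 0.399^1 = 0.432358
P(M+4) = 3 × 0.601^1 × 0.399^2 = 0.287039
P(M+6) = 0.399^3 = 0.063521
The M+2 peak is largest (0.432358); scaling to 100 gives 50.21 : 100.00 : 66.39 : 14.69.

50.21 : 100.00 : 66.39 : 14.69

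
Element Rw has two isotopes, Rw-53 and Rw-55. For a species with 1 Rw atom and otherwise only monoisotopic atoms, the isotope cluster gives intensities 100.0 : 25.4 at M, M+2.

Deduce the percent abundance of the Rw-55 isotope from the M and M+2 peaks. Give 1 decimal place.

20.3%

If p is the fraction of Rw that is Rw-53, then I(M+2)/I(M) = [C(1,1)·p^0·(1−p)] / p^1 = 1·(1−p)/p = 25.4/100.0 = 0.2540
(1−p)/p = 0.2540/1 = 0.2540  ⇒  p = 1/(1 + 0.2540) = 0.7974
Rw-53: 79.7%, Rw-55: 20.3%.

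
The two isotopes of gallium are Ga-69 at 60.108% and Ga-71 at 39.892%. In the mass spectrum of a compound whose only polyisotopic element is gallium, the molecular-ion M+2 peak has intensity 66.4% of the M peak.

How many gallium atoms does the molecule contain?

With n Ga atoms, P(M+2)/P(M) = C(n,1)·p^(n−1)q / p^n = n·q/p = n · 0.39892/0.60108.
n = 0.664 × 0.60108/0.39892 = 1.00 ≈ 1

1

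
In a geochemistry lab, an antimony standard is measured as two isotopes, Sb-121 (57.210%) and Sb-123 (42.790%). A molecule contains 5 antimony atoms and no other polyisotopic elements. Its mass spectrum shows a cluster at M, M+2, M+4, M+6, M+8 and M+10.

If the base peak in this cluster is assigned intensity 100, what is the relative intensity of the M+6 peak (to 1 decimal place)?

(0.57210 + 0.42790)^5 gives M 0.0613, M+2 0.2292, M+4 0.3428, M+6 0.2564, M+8 0.0959, M+10 0.0143; the largest is M+4.
P(M+4) = C(5,2) × 0.57210^3 × 0.42790^2 = 10 × 0.18724742 × 0.18309841 = 0.342847 (base)
P(M+6) = C(5,3) × 0.57210^2 × 0.42790^3 = 10 × 0.32729841 × 0.07834781 = 0.256431
Relative intensity = 0.256431 / 0.342847 × 100 = 74.8

74.8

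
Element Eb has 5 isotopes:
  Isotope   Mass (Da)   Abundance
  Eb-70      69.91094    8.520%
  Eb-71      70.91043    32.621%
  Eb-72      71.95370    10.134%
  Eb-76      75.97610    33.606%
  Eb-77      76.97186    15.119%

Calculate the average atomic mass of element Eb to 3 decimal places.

Average mass = Σ (abundance × isotope mass) = 0.08520 × 69.91094 + 0.32621 × 70.91043 + 0.10134 × 71.95370 + 0.33606 × 75.97610 + 0.15119 × 76.97186
= 5.956412 + 23.131691 + 7.291788 + 25.532528 + 11.637376 = 73.549795 Da

73.550 Da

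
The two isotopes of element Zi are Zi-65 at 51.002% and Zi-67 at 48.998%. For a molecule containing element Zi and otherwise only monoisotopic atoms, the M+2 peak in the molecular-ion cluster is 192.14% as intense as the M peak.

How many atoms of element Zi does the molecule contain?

The M+2/M ratio from n Zi atoms is n · q/p = n · 0.48998/0.51002.
n = 1.9214 × 0.51002/0.48998 = 2.00 ≈ 2

2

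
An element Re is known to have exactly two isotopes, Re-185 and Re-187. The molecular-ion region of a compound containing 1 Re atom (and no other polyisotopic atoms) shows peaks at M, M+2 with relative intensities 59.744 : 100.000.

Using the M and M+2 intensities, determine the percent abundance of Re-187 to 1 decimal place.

62.6%

Let p = fractional abundance of Re-185. I(M+2)/I(M) = [C(1,1)·p^0·(1−p)] / p^1 = 1·(1−p)/p = 100.000/59.744 = 1.6738
(1−p)/p = 1.6738/1 = 1.6738  ⇒  p = 1/(1 + 1.6738) = 0.3740
Re-185: 37.4%, Re-187: 62.6%.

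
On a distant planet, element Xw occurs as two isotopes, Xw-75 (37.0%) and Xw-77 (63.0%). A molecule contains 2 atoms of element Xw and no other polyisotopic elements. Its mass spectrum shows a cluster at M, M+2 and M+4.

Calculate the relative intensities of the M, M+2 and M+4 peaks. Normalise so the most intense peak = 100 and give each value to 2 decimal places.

Each Xw atom is independently Xw-75 (p = 0.370) or Xw-77 (q = 0.630); the cluster is the binomial expansion (p + q)^2.
P(M) = 0.370^2 = 0.136900
P(M+2) = 2 × 0.370^1 × 0.630^1 = 0.466200
P(M+4) = 0.630^2 = 0.396900
The M+2 peak is largest (0.466200); scaling to 100 gives 29.37 : 100.00 : 85.14.

29.37 : 100.00 : 85.14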